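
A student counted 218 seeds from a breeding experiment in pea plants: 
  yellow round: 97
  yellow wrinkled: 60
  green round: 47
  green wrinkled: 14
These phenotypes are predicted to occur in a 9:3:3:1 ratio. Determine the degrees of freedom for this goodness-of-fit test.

3

A goodness-of-fit test with 4 phenotype classes has df = 4 − 1 = 3.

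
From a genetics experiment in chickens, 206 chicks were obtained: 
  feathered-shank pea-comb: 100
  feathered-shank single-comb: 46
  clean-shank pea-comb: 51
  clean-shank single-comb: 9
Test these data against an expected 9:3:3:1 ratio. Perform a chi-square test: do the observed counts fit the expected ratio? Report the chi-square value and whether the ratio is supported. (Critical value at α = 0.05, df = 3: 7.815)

Expected counts for N = 206 under a 9:3:3:1 ratio (total parts = 16):
  feathered-shank pea-comb: 206 × 9/16 = 115.875
  feathered-shank single-comb: 206 × 3/16 = 38.625
  clean-shank pea-comb: 206 × 3/16 = 38.625
  clean-shank single-comb: 206 × 1/16 = 12.875
χ² = Σ (O − E)² / E
  feathered-shank pea-comb: (100 − 115.875)² / 115.875 = 2.1749
  feathered-shank single-comb: (46 − 38.625)² / 38.625 = 1.4082
  clean-shank pea-comb: (51 − 38.625)² / 38.625 = 3.9648
  clean-shank single-comb: (9 − 12.875)² / 12.875 = 1.1663
χ² = 2.1749 + 1.4082 + 3.9648 + 1.1663 = 8.7142 ≈ 8.714
Degrees of freedom = 4 − 1 = 3; critical value at α = 0.05 is 7.815.
Since 8.714 > 7.815, we reject the null hypothesis — the data do not fit the 9:3:3:1 ratio.

8.714; not consistent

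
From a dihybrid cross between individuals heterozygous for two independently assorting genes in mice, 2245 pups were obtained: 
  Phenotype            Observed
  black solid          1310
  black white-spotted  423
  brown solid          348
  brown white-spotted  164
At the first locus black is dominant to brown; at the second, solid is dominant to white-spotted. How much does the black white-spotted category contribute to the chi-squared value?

A dihybrid F₂ with independent assortment and complete dominance at both loci gives a 9:3:3:1 phenotypic ratio.
The 9:3:3:1 ratio has 16 parts, so with N = 2245 the expected counts are:
  black solid: 2245 × 9/16 = 1262.8125
  black white-spotted: 2245 × 3/16 = 420.9375
  brown solid: 2245 × 3/16 = 420.9375
  brown white-spotted: 2245 × 1/16 = 140.3125
Contribution of black white-spotted: (423 − 420.9375)² / 420.9375 = 0.0101

0.010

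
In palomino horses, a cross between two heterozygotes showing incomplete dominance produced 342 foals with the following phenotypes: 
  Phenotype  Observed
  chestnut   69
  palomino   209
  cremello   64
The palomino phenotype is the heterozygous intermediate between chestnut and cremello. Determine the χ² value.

With incomplete dominance, a heterozygote × heterozygote cross gives a 1:2:1 phenotypic ratio.
Expected counts for N = 342 under a 1:2:1 ratio (total parts = 4):
  chestnut: 342 × 1/4 = 85.5
  palomino: 342 × 2/4 = 171
  cremello: 342 × 1/4 = 85.5
χ² = Σ (O − E)² / E
  chestnut: (69 − 85.5)² / 85.5 = 3.1842
  palomino: (209 − 171)² / 171 = 8.4444
  cremello: (64 − 85.5)² / 85.5 = 5.4064
χ² = 3.1842 + 8.4444 + 5.4064 = 17.035

17.035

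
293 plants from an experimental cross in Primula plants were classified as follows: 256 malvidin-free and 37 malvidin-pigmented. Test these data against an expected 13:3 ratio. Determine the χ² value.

7.208

Expected counts for N = 293 under a 13:3 ratio (total parts = 16):
  malvidin-free: 293 × 13/16 = 238.0625
  malvidin-pigmented: 293 × 3/16 = 54.9375
χ² = Σ (O − E)² / E
  malvidin-free: (256 − 238.0625)² / 238.0625 = 1.3516
  malvidin-pigmented: (37 − 54.9375)² / 54.9375 = 5.8567
χ² = 1.3516 + 5.8567 = 7.2083 ≈ 7.208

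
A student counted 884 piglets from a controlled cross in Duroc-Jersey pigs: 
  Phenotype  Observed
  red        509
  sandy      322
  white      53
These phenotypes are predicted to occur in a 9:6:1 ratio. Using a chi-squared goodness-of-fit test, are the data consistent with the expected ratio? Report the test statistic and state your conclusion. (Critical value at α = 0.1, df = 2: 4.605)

0.642; consistent

Under the 9:6:1 hypothesis (Σ ratio = 16, N = 884):
  red: 884 × 9/16 = 497.25
  sandy: 884 × 6/16 = 331.5
  white: 884 × 1/16 = 55.25
χ² = Σ (O − E)² / E
  red: (509 − 497.25)² / 497.25 = 0.2777
  sandy: (322 − 331.5)² / 331.5 = 0.2722
  white: (53 − 55.25)² / 55.25 = 0.0916
χ² = 0.2777 + 0.2722 + 0.0916 = 0.6415 ≈ 0.642
Degrees of freedom = 3 − 1 = 2; critical value at α = 0.1 is 4.605.
Since 0.642 < 4.605, we fail to reject the null hypothesis — the data are consistent with the 9:6:1 ratio.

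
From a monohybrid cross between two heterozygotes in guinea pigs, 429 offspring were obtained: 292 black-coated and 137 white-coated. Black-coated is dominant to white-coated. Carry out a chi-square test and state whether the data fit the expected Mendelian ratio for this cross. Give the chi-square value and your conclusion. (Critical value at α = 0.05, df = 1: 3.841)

For a monohybrid cross between heterozygotes with complete dominance, the expected phenotypic ratio is 3:1.
Expected counts for N = 429 under a 3:1 ratio (total parts = 4):
  black-coated: 429 × 3/4 = 321.75
  white-coated: 429 × 1/4 = 107.25
χ² = Σ (O − E)² / E
  black-coated: (292 − 321.75)² / 321.75 = 2.7508
  white-coated: (137 − 107.25)² / 107.25 = 8.2523
χ² = 2.7508 + 8.2523 = 11.0031 ≈ 11.003
Degrees of freedom = 2 − 1 = 1; critical value at α = 0.05 is 3.841.
Since 11.003 > 3.841, we reject the null hypothesis — the data do not fit the 3:1 ratio.

11.003; not consistent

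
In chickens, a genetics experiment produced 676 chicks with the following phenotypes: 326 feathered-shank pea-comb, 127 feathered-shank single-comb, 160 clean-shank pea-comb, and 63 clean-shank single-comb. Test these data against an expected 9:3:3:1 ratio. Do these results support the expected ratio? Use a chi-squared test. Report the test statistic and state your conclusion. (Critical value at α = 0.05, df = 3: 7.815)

Under the 9:3:3:1 hypothesis (Σ ratio = 16, N = 676):
  feathered-shank pea-comb: 676 × 9/16 = 380.25
  feathered-shank single-comb: 676 × 3/16 = 126.75
  clean-shank pea-comb: 676 × 3/16 = 126.75
  clean-shank single-comb: 676 × 1/16 = 42.25
χ² = Σ (O − E)² / E
  feathered-shank pea-comb: (326 − 380.25)² / 380.25 = 7.7398
  feathered-shank single-comb: (127 − 126.75)² / 126.75 = 0.0005
  clean-shank pea-comb: (160 − 126.75)² / 126.75 = 8.7224
  clean-shank single-comb: (63 − 42.25)² / 42.25 = 10.1908
χ² = 7.7398 + 0.0005 + 8.7224 + 10.1908 = 26.6535 ≈ 26.654
Degrees of freedom = 4 − 1 = 3; critical value at α = 0.05 is 7.815.
Since 26.654 > 7.815, we reject the null hypothesis — the data do not fit the 9:3:3:1 ratio.

26.654; not consistent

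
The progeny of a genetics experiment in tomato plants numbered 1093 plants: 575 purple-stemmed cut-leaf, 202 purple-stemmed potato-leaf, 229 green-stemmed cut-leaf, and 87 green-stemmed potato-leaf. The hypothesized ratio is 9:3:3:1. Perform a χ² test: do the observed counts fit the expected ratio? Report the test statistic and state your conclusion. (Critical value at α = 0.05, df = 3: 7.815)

The 9:3:3:1 ratio has 16 parts, so with N = 1093 the expected counts are:
  purple-stemmed cut-leaf: 1093 × 9/16 = 614.8125
  purple-stemmed potato-leaf: 1093 × 3/16 = 204.9375
  green-stemmed cut-leaf: 1093 × 3/16 = 204.9375
  green-stemmed potato-leaf: 1093 × 1/16 = 68.3125
χ² = Σ (O − E)² / E
  purple-stemmed cut-leaf: (575 − 614.8125)² / 614.8125 = 2.5781
  purple-stemmed potato-leaf: (202 − 204.9375)² / 204.9375 = 0.0421
  green-stemmed cut-leaf: (229 − 204.9375)² / 204.9375 = 2.8253
  green-stemmed potato-leaf: (87 − 68.3125)² / 68.3125 = 5.1121
χ² = 2.5781 + 0.0421 + 2.8253 + 5.1121 = 10.5576 ≈ 10.558
Degrees of freedom = 4 − 1 = 3; critical value at α = 0.05 is 7.815.
Since 10.558 > 7.815, we reject the null hypothesis — the data do not fit the 9:3:3:1 ratio.

10.558; not consistent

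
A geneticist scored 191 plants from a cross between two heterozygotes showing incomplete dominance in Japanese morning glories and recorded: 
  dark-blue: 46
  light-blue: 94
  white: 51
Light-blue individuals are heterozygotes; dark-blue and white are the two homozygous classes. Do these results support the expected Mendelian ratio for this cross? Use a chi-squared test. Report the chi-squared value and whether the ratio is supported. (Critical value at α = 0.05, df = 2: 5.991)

0.309; consistent

With incomplete dominance, a heterozygote × heterozygote cross gives a 1:2:1 phenotypic ratio.
The 1:2:1 ratio has 4 parts, so with N = 191 the expected counts are:
  dark-blue: 191 × 1/4 = 47.75
  light-blue: 191 × 2/4 = 95.5
  white: 191 × 1/4 = 47.75
χ² = Σ (O − E)² / E
  dark-blue: (46 − 47.75)² / 47.75 = 0.0641
  light-blue: (94 − 95.5)² / 95.5 = 0.0236
  white: (51 − 47.75)² / 47.75 = 0.2212
χ² = 0.0641 + 0.0236 + 0.2212 = 0.3089 ≈ 0.309
Degrees of freedom = 3 − 1 = 2; critical value at α = 0.05 is 5.991.
Since 0.309 < 5.991, we fail to reject the null hypothesis — the data are consistent with the 1:2:1 ratio.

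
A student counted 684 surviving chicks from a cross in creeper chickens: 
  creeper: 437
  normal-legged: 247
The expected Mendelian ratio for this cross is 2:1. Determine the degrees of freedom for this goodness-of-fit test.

1

A goodness-of-fit test with 2 phenotype classes has df = 2 − 1 = 1.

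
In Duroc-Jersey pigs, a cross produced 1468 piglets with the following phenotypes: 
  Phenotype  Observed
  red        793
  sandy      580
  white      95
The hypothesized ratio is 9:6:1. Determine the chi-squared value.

Under the 9:6:1 hypothesis (Σ ratio = 16, N = 1468):
  red: 1468 × 9/16 = 825.75
  sandy: 1468 × 6/16 = 550.5
  white: 1468 × 1/16 = 91.75
χ² = Σ (O − E)² / E
  red: (793 − 825.75)² / 825.75 = 1.2989
  sandy: (580 − 550.5)² / 550.5 = 1.5808
  white: (95 − 91.75)² / 91.75 = 0.1151
χ² = 1.2989 + 1.5808 + 0.1151 = 2.9948 ≈ 2.995

2.995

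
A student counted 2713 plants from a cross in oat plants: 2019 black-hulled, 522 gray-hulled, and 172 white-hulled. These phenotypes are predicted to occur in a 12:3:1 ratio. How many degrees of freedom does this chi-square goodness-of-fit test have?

A goodness-of-fit test with 3 phenotype classes has df = 3 − 1 = 2.

2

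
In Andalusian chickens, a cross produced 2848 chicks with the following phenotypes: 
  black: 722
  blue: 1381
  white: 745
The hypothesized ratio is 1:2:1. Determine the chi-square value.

2.968

Under the 1:2:1 hypothesis (Σ ratio = 4, N = 2848):
  black: 2848 × 1/4 = 712
  blue: 2848 × 2/4 = 1424
  white: 2848 × 1/4 = 712
χ² = Σ (O − E)² / E
  black: (722 − 712)² / 712 = 0.1404
  blue: (1381 − 1424)² / 1424 = 1.2985
  white: (745 − 712)² / 712 = 1.5295
χ² = 0.1404 + 1.2985 + 1.5295 = 2.9684 ≈ 2.968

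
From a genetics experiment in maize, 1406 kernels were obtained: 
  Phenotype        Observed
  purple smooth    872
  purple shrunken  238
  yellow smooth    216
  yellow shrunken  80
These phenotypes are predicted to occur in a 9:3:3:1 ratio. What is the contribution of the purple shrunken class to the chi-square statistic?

2.491

Under the 9:3:3:1 hypothesis (Σ ratio = 16, N = 1406):
  purple smooth: 1406 × 9/16 = 790.875
  purple shrunken: 1406 × 3/16 = 263.625
  yellow smooth: 1406 × 3/16 = 263.625
  yellow shrunken: 1406 × 1/16 = 87.875
Contribution of purple shrunken: (238 − 263.625)² / 263.625 = 2.4908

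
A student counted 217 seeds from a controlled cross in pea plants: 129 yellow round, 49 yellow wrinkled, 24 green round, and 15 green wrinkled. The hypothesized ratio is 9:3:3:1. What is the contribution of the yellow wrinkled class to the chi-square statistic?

1.698

The 9:3:3:1 ratio has 16 parts, so with N = 217 the expected counts are:
  yellow round: 217 × 9/16 = 122.0625
  yellow wrinkled: 217 × 3/16 = 40.6875
  green round: 217 × 3/16 = 40.6875
  green wrinkled: 217 × 1/16 = 13.5625
Contribution of yellow wrinkled: (49 − 40.6875)² / 40.6875 = 1.6983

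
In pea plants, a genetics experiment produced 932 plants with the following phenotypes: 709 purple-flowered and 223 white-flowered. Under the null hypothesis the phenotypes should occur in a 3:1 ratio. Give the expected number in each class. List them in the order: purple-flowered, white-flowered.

Expected counts for N = 932 under a 3:1 ratio (total parts = 4):
  purple-flowered: 932 × 3/4 = 699
  white-flowered: 932 × 1/4 = 233

699, 233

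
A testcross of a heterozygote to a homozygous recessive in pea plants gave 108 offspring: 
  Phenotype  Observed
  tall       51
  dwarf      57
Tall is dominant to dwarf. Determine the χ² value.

A testcross of a heterozygote (Aa × aa) gives a 1:1 phenotypic ratio.
Under the 1:1 hypothesis (Σ ratio = 2, N = 108):
  tall: 108 × 1/2 = 54
  dwarf: 108 × 1/2 = 54
χ² = Σ (O − E)² / E
  tall: (51 − 54)² / 54 = 0.1667
  dwarf: (57 − 54)² / 54 = 0.1667
χ² = 0.1667 + 0.1667 = 0.3334 ≈ 0.333

0.333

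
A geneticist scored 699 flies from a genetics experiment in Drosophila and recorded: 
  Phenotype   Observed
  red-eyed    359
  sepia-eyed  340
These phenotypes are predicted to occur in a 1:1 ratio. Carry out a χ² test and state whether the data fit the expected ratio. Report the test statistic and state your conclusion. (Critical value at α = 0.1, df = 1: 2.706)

0.516; consistent

Total ratio parts = 2. Expected numbers out of 699:
  red-eyed: 699 × 1/2 = 349.5
  sepia-eyed: 699 × 1/2 = 349.5
χ² = Σ (O − E)² / E
  red-eyed: (359 − 349.5)² / 349.5 = 0.2582
  sepia-eyed: (340 − 349.5)² / 349.5 = 0.2582
χ² = 0.2582 + 0.2582 = 0.5164 ≈ 0.516
Degrees of freedom = 2 − 1 = 1; critical value at α = 0.1 is 2.706.
Since 0.516 < 2.706, we fail to reject the null hypothesis — the data are consistent with the 1:1 ratio.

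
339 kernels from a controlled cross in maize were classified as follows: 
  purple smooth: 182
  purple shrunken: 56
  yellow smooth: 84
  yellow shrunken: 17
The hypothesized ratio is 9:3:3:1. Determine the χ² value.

8.695

The 9:3:3:1 ratio has 16 parts, so with N = 339 the expected counts are:
  purple smooth: 339 × 9/16 = 190.6875
  purple shrunken: 339 × 3/16 = 63.5625
  yellow smooth: 339 × 3/16 = 63.5625
  yellow shrunken: 339 × 1/16 = 21.1875
χ² = Σ (O − E)² / E
  purple smooth: (182 − 190.6875)² / 190.6875 = 0.3958
  purple shrunken: (56 − 63.5625)² / 63.5625 = 0.8998
  yellow smooth: (84 − 63.5625)² / 63.5625 = 6.5713
  yellow shrunken: (17 − 21.1875)² / 21.1875 = 0.8276
χ² = 0.3958 + 0.8998 + 6.5713 + 0.8276 = 8.6945 ≈ 8.695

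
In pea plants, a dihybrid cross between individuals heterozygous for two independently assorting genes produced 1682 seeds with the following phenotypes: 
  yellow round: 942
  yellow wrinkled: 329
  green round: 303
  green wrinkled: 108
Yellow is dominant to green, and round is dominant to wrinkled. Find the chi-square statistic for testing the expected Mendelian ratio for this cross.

A dihybrid F₂ with independent assortment and complete dominance at both loci gives a 9:3:3:1 phenotypic ratio.
Expected counts for N = 1682 under a 9:3:3:1 ratio (total parts = 16):
  yellow round: 1682 × 9/16 = 946.125
  yellow wrinkled: 1682 × 3/16 = 315.375
  green round: 1682 × 3/16 = 315.375
  green wrinkled: 1682 × 1/16 = 105.125
χ² = Σ (O − E)² / E
  yellow round: (942 − 946.125)² / 946.125 = 0.0180
  yellow wrinkled: (329 − 315.375)² / 315.375 = 0.5886
  green round: (303 − 315.375)² / 315.375 = 0.4856
  green wrinkled: (108 − 105.125)² / 105.125 = 0.0786
χ² = 0.0180 + 0.5886 + 0.4856 + 0.0786 = 1.1708 ≈ 1.171

1.171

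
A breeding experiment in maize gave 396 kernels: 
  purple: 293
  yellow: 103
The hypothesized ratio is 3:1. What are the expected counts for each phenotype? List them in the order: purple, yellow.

297, 99

Expected counts for N = 396 under a 3:1 ratio (total parts = 4):
  purple: 396 × 3/4 = 297
  yellow: 396 × 1/4 = 99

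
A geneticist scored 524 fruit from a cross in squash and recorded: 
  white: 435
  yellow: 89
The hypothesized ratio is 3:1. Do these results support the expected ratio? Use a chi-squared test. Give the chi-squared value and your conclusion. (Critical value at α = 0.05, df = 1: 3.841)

17.954; not consistent

Expected counts for N = 524 under a 3:1 ratio (total parts = 4):
  white: 524 × 3/4 = 393
  yellow: 524 × 1/4 = 131
χ² = Σ (O − E)² / E
  white: (435 − 393)² / 393 = 4.4885
  yellow: (89 − 131)² / 131 = 13.4656
χ² = 4.4885 + 13.4656 = 17.9541 ≈ 17.954
Degrees of freedom = 2 − 1 = 1; critical value at α = 0.05 is 3.841.
Since 17.954 > 3.841, we reject the null hypothesis — the data do not fit the 3:1 ratio.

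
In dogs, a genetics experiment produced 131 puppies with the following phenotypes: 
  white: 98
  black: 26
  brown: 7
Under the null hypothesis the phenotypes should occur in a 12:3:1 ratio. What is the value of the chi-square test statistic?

0.257

Under the 12:3:1 hypothesis (Σ ratio = 16, N = 131):
  white: 131 × 12/16 = 98.25
  black: 131 × 3/16 = 24.5625
  brown: 131 × 1/16 = 8.1875
χ² = Σ (O − E)² / E
  white: (98 − 98.25)² / 98.25 = 0.0006
  black: (26 − 24.5625)² / 24.5625 = 0.0841
  brown: (7 − 8.1875)² / 8.1875 = 0.1722
χ² = 0.0006 + 0.0841 + 0.1722 = 0.2569 ≈ 0.257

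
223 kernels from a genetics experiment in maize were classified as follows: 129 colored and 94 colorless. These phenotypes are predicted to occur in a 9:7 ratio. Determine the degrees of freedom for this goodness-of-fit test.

1

A goodness-of-fit test with 2 phenotype classes has df = 2 − 1 = 1.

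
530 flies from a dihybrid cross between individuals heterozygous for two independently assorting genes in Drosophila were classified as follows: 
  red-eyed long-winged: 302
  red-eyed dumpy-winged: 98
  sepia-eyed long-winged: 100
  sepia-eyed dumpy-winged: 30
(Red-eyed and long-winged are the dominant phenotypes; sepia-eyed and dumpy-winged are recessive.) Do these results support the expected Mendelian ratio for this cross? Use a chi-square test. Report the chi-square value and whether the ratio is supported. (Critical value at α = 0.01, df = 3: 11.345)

0.368; consistent

A dihybrid F₂ with independent assortment and complete dominance at both loci gives a 9:3:3:1 phenotypic ratio.
The 9:3:3:1 ratio has 16 parts, so with N = 530 the expected counts are:
  red-eyed long-winged: 530 × 9/16 = 298.125
  red-eyed dumpy-winged: 530 × 3/16 = 99.375
  sepia-eyed long-winged: 530 × 3/16 = 99.375
  sepia-eyed dumpy-winged: 530 × 1/16 = 33.125
χ² = Σ (O − E)² / E
  red-eyed long-winged: (302 − 298.125)² / 298.125 = 0.0504
  red-eyed dumpy-winged: (98 − 99.375)² / 99.375 = 0.0190
  sepia-eyed long-winged: (100 − 99.375)² / 99.375 = 0.0039
  sepia-eyed dumpy-winged: (30 − 33.125)² / 33.125 = 0.2948
χ² = 0.0504 + 0.0190 + 0.0039 + 0.2948 = 0.3681 ≈ 0.368
Degrees of freedom = 4 − 1 = 3; critical value at α = 0.01 is 11.345.
Since 0.368 < 11.345, we fail to reject the null hypothesis — the data are consistent with the 9:3:3:1 ratio.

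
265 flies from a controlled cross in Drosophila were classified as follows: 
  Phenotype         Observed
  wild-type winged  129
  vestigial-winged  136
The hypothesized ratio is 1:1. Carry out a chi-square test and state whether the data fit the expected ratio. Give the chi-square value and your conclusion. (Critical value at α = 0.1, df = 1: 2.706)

0.185; consistent

Total ratio parts = 2. Expected numbers out of 265:
  wild-type winged: 265 × 1/2 = 132.5
  vestigial-winged: 265 × 1/2 = 132.5
χ² = Σ (O − E)² / E
  wild-type winged: (129 − 132.5)² / 132.5 = 0.0925
  vestigial-winged: (136 − 132.5)² / 132.5 = 0.0925
χ² = 0.0925 + 0.0925 = 0.185
Degrees of freedom = 2 − 1 = 1; critical value at α = 0.1 is 2.706.
Since 0.185 < 2.706, we fail to reject the null hypothesis — the data are consistent with the 1:1 ratio.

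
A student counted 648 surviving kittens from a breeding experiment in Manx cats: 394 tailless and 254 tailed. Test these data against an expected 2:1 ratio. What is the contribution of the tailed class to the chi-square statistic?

Under the 2:1 hypothesis (Σ ratio = 3, N = 648):
  tailless: 648 × 2/3 = 432
  tailed: 648 × 1/3 = 216
Contribution of tailed: (254 − 216)² / 216 = 6.6852

6.685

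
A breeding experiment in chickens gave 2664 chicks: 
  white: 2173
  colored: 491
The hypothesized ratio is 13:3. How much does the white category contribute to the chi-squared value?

Under the 13:3 hypothesis (Σ ratio = 16, N = 2664):
  white: 2664 × 13/16 = 2164.5
  colored: 2664 × 3/16 = 499.5
Contribution of white: (2173 − 2164.5)² / 2164.5 = 0.0334

0.033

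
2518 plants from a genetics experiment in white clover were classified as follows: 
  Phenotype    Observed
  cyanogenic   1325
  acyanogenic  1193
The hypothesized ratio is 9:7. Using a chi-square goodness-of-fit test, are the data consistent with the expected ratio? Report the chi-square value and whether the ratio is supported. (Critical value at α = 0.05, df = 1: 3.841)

Under the 9:7 hypothesis (Σ ratio = 16, N = 2518):
  cyanogenic: 2518 × 9/16 = 1416.375
  acyanogenic: 2518 × 7/16 = 1101.625
χ² = Σ (O − E)² / E
  cyanogenic: (1325 − 1416.375)² / 1416.375 = 5.8949
  acyanogenic: (1193 − 1101.625)² / 1101.625 = 7.5792
χ² = 5.8949 + 7.5792 = 13.4741 ≈ 13.474
Degrees of freedom = 2 − 1 = 1; critical value at α = 0.05 is 3.841.
Since 13.474 > 3.841, we reject the null hypothesis — the data do not fit the 9:7 ratio.

13.474; not consistent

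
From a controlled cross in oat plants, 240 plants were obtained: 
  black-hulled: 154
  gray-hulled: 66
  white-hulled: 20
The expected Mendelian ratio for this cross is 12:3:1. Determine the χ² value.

Expected counts for N = 240 under a 12:3:1 ratio (total parts = 16):
  black-hulled: 240 × 12/16 = 180
  gray-hulled: 240 × 3/16 = 45
  white-hulled: 240 × 1/16 = 15
χ² = Σ (O − E)² / E
  black-hulled: (154 − 180)² / 180 = 3.7556
  gray-hulled: (66 − 45)² / 45 = 9.8000
  white-hulled: (20 − 15)² / 15 = 1.6667
χ² = 3.7556 + 9.8000 + 1.6667 = 15.2223 ≈ 15.222

15.222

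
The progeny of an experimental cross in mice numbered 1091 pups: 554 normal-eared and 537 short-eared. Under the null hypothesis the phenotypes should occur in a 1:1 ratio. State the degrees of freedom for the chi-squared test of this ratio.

A goodness-of-fit test with 2 phenotype classes has df = 2 − 1 = 1.

1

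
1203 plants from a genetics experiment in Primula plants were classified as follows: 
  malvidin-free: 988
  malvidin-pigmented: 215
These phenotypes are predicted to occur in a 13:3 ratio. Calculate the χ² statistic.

0.609

Expected counts for N = 1203 under a 13:3 ratio (total parts = 16):
  malvidin-free: 1203 × 13/16 = 977.4375
  malvidin-pigmented: 1203 × 3/16 = 225.5625
χ² = Σ (O − E)² / E
  malvidin-free: (988 − 977.4375)² / 977.4375 = 0.1141
  malvidin-pigmented: (215 − 225.5625)² / 225.5625 = 0.4946
χ² = 0.1141 + 0.4946 = 0.6087 ≈ 0.609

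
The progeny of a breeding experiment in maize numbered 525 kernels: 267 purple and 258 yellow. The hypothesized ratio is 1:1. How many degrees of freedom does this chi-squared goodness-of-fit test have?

1

A goodness-of-fit test with 2 phenotype classes has df = 2 − 1 = 1.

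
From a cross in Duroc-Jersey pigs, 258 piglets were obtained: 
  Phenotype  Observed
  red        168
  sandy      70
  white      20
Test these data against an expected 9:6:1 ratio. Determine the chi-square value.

Expected counts for N = 258 under a 9:6:1 ratio (total parts = 16):
  red: 258 × 9/16 = 145.125
  sandy: 258 × 6/16 = 96.75
  white: 258 × 1/16 = 16.125
χ² = Σ (O − E)² / E
  red: (168 − 145.125)² / 145.125 = 3.6056
  sandy: (70 − 96.75)² / 96.75 = 7.3960
  white: (20 − 16.125)² / 16.125 = 0.9312
χ² = 3.6056 + 7.3960 + 0.9312 = 11.9328 ≈ 11.933

11.933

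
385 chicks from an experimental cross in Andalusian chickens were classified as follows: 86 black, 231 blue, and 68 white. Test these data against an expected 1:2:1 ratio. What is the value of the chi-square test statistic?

17.083

The 1:2:1 ratio has 4 parts, so with N = 385 the expected counts are:
  black: 385 × 1/4 = 96.25
  blue: 385 × 2/4 = 192.5
  white: 385 × 1/4 = 96.25
χ² = Σ (O − E)² / E
  black: (86 − 96.25)² / 96.25 = 1.0916
  blue: (231 − 192.5)² / 192.5 = 7.7000
  white: (68 − 96.25)² / 96.25 = 8.2916
χ² = 1.0916 + 7.7000 + 8.2916 = 17.0832 ≈ 17.083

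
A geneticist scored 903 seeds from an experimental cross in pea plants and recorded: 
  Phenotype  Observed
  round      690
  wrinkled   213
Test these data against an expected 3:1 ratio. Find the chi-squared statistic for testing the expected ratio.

The 3:1 ratio has 4 parts, so with N = 903 the expected counts are:
  round: 903 × 3/4 = 677.25
  wrinkled: 903 × 1/4 = 225.75
χ² = Σ (O − E)² / E
  round: (690 − 677.25)² / 677.25 = 0.2400
  wrinkled: (213 − 225.75)² / 225.75 = 0.7201
χ² = 0.2400 + 0.7201 = 0.9601 ≈ 0.960

0.960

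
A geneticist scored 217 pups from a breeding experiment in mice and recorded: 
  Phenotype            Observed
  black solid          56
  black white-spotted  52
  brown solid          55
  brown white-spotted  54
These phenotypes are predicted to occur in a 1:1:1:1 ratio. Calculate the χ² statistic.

0.161

Total ratio parts = 4. Expected numbers out of 217:
  black solid: 217 × 1/4 = 54.25
  black white-spotted: 217 × 1/4 = 54.25
  brown solid: 217 × 1/4 = 54.25
  brown white-spotted: 217 × 1/4 = 54.25
χ² = Σ (O − E)² / E
  black solid: (56 − 54.25)² / 54.25 = 0.0565
  black white-spotted: (52 − 54.25)² / 54.25 = 0.0933
  brown solid: (55 − 54.25)² / 54.25 = 0.0104
  brown white-spotted: (54 − 54.25)² / 54.25 = 0.0012
χ² = 0.0565 + 0.0933 + 0.0104 + 0.0012 = 0.1614 ≈ 0.161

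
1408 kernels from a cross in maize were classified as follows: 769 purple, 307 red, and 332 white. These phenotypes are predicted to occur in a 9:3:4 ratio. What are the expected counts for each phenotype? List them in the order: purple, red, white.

792, 264, 352

Expected counts for N = 1408 under a 9:3:4 ratio (total parts = 16):
  purple: 1408 × 9/16 = 792
  red: 1408 × 3/16 = 264
  white: 1408 × 4/16 = 352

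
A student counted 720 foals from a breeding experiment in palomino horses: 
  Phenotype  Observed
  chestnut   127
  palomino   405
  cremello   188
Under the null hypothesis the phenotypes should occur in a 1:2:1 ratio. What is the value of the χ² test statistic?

Expected counts for N = 720 under a 1:2:1 ratio (total parts = 4):
  chestnut: 720 × 1/4 = 180
  palomino: 720 × 2/4 = 360
  cremello: 720 × 1/4 = 180
χ² = Σ (O − E)² / E
  chestnut: (127 − 180)² / 180 = 15.6056
  palomino: (405 − 360)² / 360 = 5.6250
  cremello: (188 − 180)² / 180 = 0.3556
χ² = 15.6056 + 5.6250 + 0.3556 = 21.5862 ≈ 21.586

21.586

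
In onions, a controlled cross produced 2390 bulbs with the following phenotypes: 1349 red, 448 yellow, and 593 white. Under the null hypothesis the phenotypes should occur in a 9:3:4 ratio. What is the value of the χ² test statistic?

0.050

Under the 9:3:4 hypothesis (Σ ratio = 16, N = 2390):
  red: 2390 × 9/16 = 1344.375
  yellow: 2390 × 3/16 = 448.125
  white: 2390 × 4/16 = 597.5
χ² = Σ (O − E)² / E
  red: (1349 − 1344.375)² / 1344.375 = 0.0159
  yellow: (448 − 448.125)² / 448.125 = 0.0000
  white: (593 − 597.5)² / 597.5 = 0.0339
χ² = 0.0159 + 0.0000 + 0.0339 = 0.0498 ≈ 0.050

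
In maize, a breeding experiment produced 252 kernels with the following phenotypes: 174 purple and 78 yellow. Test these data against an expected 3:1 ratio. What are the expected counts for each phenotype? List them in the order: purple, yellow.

189, 63

Under the 3:1 hypothesis (Σ ratio = 4, N = 252):
  purple: 252 × 3/4 = 189
  yellow: 252 × 1/4 = 63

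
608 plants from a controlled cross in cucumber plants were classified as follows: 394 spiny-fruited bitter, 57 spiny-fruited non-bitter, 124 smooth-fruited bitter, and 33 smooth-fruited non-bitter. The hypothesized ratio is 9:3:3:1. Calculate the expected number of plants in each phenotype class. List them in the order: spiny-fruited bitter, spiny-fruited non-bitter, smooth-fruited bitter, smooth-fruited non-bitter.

342, 114, 114, 38

Expected counts for N = 608 under a 9:3:3:1 ratio (total parts = 16):
  spiny-fruited bitter: 608 × 9/16 = 342
  spiny-fruited non-bitter: 608 × 3/16 = 114
  smooth-fruited bitter: 608 × 3/16 = 114
  smooth-fruited non-bitter: 608 × 1/16 = 38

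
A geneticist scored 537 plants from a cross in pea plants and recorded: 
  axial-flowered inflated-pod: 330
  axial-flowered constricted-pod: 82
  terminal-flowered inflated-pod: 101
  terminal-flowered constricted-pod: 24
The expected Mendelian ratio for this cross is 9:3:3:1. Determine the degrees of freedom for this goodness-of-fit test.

A goodness-of-fit test with 4 phenotype classes has df = 4 − 1 = 3.

3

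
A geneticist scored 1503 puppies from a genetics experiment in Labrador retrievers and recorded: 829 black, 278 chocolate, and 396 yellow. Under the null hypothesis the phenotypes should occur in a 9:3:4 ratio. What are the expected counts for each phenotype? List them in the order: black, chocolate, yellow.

845.4375, 281.8125, 375.75

Total ratio parts = 16. Expected numbers out of 1503:
  black: 1503 × 9/16 = 845.4375
  chocolate: 1503 × 3/16 = 281.8125
  yellow: 1503 × 4/16 = 375.75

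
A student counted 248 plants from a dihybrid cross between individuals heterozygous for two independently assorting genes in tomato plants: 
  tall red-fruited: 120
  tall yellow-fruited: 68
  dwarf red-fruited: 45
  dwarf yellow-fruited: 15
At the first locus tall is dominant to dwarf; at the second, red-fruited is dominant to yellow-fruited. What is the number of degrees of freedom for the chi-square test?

A dihybrid F₂ with independent assortment and complete dominance at both loci gives a 9:3:3:1 phenotypic ratio.
A goodness-of-fit test with 4 phenotype classes has df = 4 − 1 = 3.

3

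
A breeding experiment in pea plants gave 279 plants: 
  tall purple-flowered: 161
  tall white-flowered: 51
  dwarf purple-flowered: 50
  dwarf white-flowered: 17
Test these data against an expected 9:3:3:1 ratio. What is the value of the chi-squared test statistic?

0.251

Under the 9:3:3:1 hypothesis (Σ ratio = 16, N = 279):
  tall purple-flowered: 279 × 9/16 = 156.9375
  tall white-flowered: 279 × 3/16 = 52.3125
  dwarf purple-flowered: 279 × 3/16 = 52.3125
  dwarf white-flowered: 279 × 1/16 = 17.4375
χ² = Σ (O − E)² / E
  tall purple-flowered: (161 − 156.9375)² / 156.9375 = 0.1052
  tall white-flowered: (51 − 52.3125)² / 52.3125 = 0.0329
  dwarf purple-flowered: (50 − 52.3125)² / 52.3125 = 0.1022
  dwarf white-flowered: (17 − 17.4375)² / 17.4375 = 0.0110
χ² = 0.1052 + 0.0329 + 0.1022 + 0.0110 = 0.2513 ≈ 0.251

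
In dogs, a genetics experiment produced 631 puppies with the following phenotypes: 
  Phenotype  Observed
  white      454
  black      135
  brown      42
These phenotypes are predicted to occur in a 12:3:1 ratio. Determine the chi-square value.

3.303

Expected counts for N = 631 under a 12:3:1 ratio (total parts = 16):
  white: 631 × 12/16 = 473.25
  black: 631 × 3/16 = 118.3125
  brown: 631 × 1/16 = 39.4375
χ² = Σ (O − E)² / E
  white: (454 − 473.25)² / 473.25 = 0.7830
  black: (135 − 118.3125)² / 118.3125 = 2.3537
  brown: (42 − 39.4375)² / 39.4375 = 0.1665
χ² = 0.7830 + 2.3537 + 0.1665 = 3.3032 ≈ 3.303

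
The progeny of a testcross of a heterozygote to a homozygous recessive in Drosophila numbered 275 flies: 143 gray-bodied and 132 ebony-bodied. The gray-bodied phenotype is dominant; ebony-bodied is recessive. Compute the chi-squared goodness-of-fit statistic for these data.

0.440

A testcross of a heterozygote (Aa × aa) gives a 1:1 phenotypic ratio.
Total ratio parts = 2. Expected numbers out of 275:
  gray-bodied: 275 × 1/2 = 137.5
  ebony-bodied: 275 × 1/2 = 137.5
χ² = Σ (O − E)² / E
  gray-bodied: (143 − 137.5)² / 137.5 = 0.2200
  ebony-bodied: (132 − 137.5)² / 137.5 = 0.2200
χ² = 0.2200 + 0.2200 = 0.440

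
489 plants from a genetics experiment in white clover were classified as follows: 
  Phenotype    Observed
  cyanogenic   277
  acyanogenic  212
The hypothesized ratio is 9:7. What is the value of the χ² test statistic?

0.031

Under the 9:7 hypothesis (Σ ratio = 16, N = 489):
  cyanogenic: 489 × 9/16 = 275.0625
  acyanogenic: 489 × 7/16 = 213.9375
χ² = Σ (O − E)² / E
  cyanogenic: (277 − 275.0625)² / 275.0625 = 0.0136
  acyanogenic: (212 − 213.9375)² / 213.9375 = 0.0175
χ² = 0.0136 + 0.0175 = 0.0311 ≈ 0.031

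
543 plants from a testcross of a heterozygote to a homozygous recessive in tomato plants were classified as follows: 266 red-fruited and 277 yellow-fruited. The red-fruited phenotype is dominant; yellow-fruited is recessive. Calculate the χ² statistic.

0.223

A testcross of a heterozygote (Aa × aa) gives a 1:1 phenotypic ratio.
The 1:1 ratio has 2 parts, so with N = 543 the expected counts are:
  red-fruited: 543 × 1/2 = 271.5
  yellow-fruited: 543 × 1/2 = 271.5
χ² = Σ (O − E)² / E
  red-fruited: (266 − 271.5)² / 271.5 = 0.1114
  yellow-fruited: (277 − 271.5)² / 271.5 = 0.1114
χ² = 0.1114 + 0.1114 = 0.2228 ≈ 0.223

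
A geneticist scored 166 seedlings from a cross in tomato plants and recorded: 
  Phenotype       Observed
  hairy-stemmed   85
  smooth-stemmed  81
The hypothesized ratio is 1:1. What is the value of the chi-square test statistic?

0.096

Expected counts for N = 166 under a 1:1 ratio (total parts = 2):
  hairy-stemmed: 166 × 1/2 = 83
  smooth-stemmed: 166 × 1/2 = 83
χ² = Σ (O − E)² / E
  hairy-stemmed: (85 − 83)² / 83 = 0.0482
  smooth-stemmed: (81 − 83)² / 83 = 0.0482
χ² = 0.0482 + 0.0482 = 0.0964 ≈ 0.096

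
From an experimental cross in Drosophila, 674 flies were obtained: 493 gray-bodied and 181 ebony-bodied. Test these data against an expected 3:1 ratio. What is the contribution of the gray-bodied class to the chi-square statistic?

0.309

Expected counts for N = 674 under a 3:1 ratio (total parts = 4):
  gray-bodied: 674 × 3/4 = 505.5
  ebony-bodied: 674 × 1/4 = 168.5
Contribution of gray-bodied: (493 − 505.5)² / 505.5 = 0.3091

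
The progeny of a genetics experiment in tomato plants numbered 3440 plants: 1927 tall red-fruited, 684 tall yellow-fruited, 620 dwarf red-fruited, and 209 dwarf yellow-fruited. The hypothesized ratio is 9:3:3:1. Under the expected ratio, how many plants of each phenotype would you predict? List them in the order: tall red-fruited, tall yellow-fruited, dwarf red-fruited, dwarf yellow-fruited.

1935, 645, 645, 215

Expected counts for N = 3440 under a 9:3:3:1 ratio (total parts = 16):
  tall red-fruited: 3440 × 9/16 = 1935
  tall yellow-fruited: 3440 × 3/16 = 645
  dwarf red-fruited: 3440 × 3/16 = 645
  dwarf yellow-fruited: 3440 × 1/16 = 215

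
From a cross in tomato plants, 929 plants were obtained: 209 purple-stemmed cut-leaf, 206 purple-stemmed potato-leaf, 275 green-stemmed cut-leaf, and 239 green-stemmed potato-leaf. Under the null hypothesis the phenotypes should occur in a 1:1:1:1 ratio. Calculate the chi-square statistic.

13.360

Expected counts for N = 929 under a 1:1:1:1 ratio (total parts = 4):
  purple-stemmed cut-leaf: 929 × 1/4 = 232.25
  purple-stemmed potato-leaf: 929 × 1/4 = 232.25
  green-stemmed cut-leaf: 929 × 1/4 = 232.25
  green-stemmed potato-leaf: 929 × 1/4 = 232.25
χ² = Σ (O − E)² / E
  purple-stemmed cut-leaf: (209 − 232.25)² / 232.25 = 2.3275
  purple-stemmed potato-leaf: (206 − 232.25)² / 232.25 = 2.9669
  green-stemmed cut-leaf: (275 − 232.25)² / 232.25 = 7.8689
  green-stemmed potato-leaf: (239 − 232.25)² / 232.25 = 0.1962
χ² = 2.3275 + 2.9669 + 7.8689 + 0.1962 = 13.3595 ≈ 13.360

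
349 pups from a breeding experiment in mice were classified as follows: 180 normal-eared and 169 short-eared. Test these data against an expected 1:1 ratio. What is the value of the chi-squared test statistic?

Expected counts for N = 349 under a 1:1 ratio (total parts = 2):
  normal-eared: 349 × 1/2 = 174.5
  short-eared: 349 × 1/2 = 174.5
χ² = Σ (O − E)² / E
  normal-eared: (180 − 174.5)² / 174.5 = 0.1734
  short-eared: (169 − 174.5)² / 174.5 = 0.1734
χ² = 0.1734 + 0.1734 = 0.3468 ≈ 0.347

0.347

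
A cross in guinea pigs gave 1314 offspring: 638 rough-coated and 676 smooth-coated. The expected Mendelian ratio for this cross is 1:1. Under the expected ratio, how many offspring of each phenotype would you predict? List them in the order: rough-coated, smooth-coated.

Expected counts for N = 1314 under a 1:1 ratio (total parts = 2):
  rough-coated: 1314 × 1/2 = 657
  smooth-coated: 1314 × 1/2 = 657

657, 657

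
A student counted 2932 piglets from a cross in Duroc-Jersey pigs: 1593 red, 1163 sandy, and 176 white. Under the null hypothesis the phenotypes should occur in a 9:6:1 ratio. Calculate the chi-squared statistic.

5.873

Total ratio parts = 16. Expected numbers out of 2932:
  red: 2932 × 9/16 = 1649.25
  sandy: 2932 × 6/16 = 1099.5
  white: 2932 × 1/16 = 183.25
χ² = Σ (O − E)² / E
  red: (1593 − 1649.25)² / 1649.25 = 1.9185
  sandy: (1163 − 1099.5)² / 1099.5 = 3.6673
  white: (176 − 183.25)² / 183.25 = 0.2868
χ² = 1.9185 + 3.6673 + 0.2868 = 5.8726 ≈ 5.873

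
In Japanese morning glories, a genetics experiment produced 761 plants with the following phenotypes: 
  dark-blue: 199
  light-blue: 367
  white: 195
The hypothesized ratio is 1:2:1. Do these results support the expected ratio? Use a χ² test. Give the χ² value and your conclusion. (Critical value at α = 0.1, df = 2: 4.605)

1.000; consistent

Total ratio parts = 4. Expected numbers out of 761:
  dark-blue: 761 × 1/4 = 190.25
  light-blue: 761 × 2/4 = 380.5
  white: 761 × 1/4 = 190.25
χ² = Σ (O − E)² / E
  dark-blue: (199 − 190.25)² / 190.25 = 0.4024
  light-blue: (367 − 380.5)² / 380.5 = 0.4790
  white: (195 − 190.25)² / 190.25 = 0.1186
χ² = 0.4024 + 0.4790 + 0.1186 = 1.000
Degrees of freedom = 3 − 1 = 2; critical value at α = 0.1 is 4.605.
Since 1.000 < 4.605, we fail to reject the null hypothesis — the data are consistent with the 1:2:1 ratio.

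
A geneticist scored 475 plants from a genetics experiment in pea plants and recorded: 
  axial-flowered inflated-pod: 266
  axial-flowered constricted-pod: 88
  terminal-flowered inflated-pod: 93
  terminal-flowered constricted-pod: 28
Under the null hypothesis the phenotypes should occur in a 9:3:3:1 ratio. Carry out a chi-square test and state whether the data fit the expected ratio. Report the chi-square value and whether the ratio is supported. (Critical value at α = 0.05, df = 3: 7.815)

Expected counts for N = 475 under a 9:3:3:1 ratio (total parts = 16):
  axial-flowered inflated-pod: 475 × 9/16 = 267.1875
  axial-flowered constricted-pod: 475 × 3/16 = 89.0625
  terminal-flowered inflated-pod: 475 × 3/16 = 89.0625
  terminal-flowered constricted-pod: 475 × 1/16 = 29.6875
χ² = Σ (O − E)² / E
  axial-flowered inflated-pod: (266 − 267.1875)² / 267.1875 = 0.0053
  axial-flowered constricted-pod: (88 − 89.0625)² / 89.0625 = 0.0127
  terminal-flowered inflated-pod: (93 − 89.0625)² / 89.0625 = 0.1741
  terminal-flowered constricted-pod: (28 − 29.6875)² / 29.6875 = 0.0959
χ² = 0.0053 + 0.0127 + 0.1741 + 0.0959 = 0.288
Degrees of freedom = 4 − 1 = 3; critical value at α = 0.05 is 7.815.
Since 0.288 < 7.815, we fail to reject the null hypothesis — the data are consistent with the 9:3:3:1 ratio.

0.288; consistent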